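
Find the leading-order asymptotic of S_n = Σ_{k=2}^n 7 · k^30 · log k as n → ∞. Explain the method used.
S_n ~ 7 · n^31 log n / 31 − 7 · n^31 / 961

By integral comparison, S_n = ∫_1^n 7 · x^30 · log x dx + O(n^30 · log n). For the integral, ∫ x^30 log x dx = n^31 log n / 31 − n^31/961 (integration by parts). Hence S_n ~ 7 · n^31 log n / 31 − 7 · n^31 / 961.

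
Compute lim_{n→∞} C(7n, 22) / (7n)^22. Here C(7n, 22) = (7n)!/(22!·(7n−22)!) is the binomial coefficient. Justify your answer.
lim = 1/22! = 1/1124000727777607680000

With N = 7n → ∞: C(N, 22) / N^22 = [N(N−1)…(N−21)] / (22! · N^22) = (1/22!) · 1 · (1 − 1/(7n)) · … · (1 − 21/(7n)). Each factor → 1 as N → ∞, so the limit is 1/22! = 1/1124000727777607680000.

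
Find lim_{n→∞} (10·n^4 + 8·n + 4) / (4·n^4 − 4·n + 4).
lim = 10/4 = 5/2

For large n the leading n^4 terms dominate both numerator and denominator. Dividing top and bottom by n^4, every other term tends to 0, leaving 10/4 = 5/2.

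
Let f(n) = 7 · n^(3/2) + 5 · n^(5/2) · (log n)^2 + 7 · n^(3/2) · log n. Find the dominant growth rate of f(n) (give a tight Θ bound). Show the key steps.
f(n) ∈ Θ(n^(5/2) · (log n)^2)

Compare the terms by growth order. For large n, n^a · (log n)^b dominates n^a' · (log n)^b' iff a > a', or (a = a' and b > b'). Ranking the 3 terms shows the dominant one is 5 · n^(5/2) · (log n)^2. Hence f(n) ∈ Θ(n^(5/2) · (log n)^2).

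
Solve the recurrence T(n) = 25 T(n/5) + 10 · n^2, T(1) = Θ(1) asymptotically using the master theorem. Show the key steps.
T(n) = Θ(n^2 log n)

log_5 25 = 2, and f(n) = 10 · n^2 = Θ(n^(log_5 25)). This is Case 2 of the master theorem: T(n) = Θ(f(n) · log n) = Θ(n^2 log n).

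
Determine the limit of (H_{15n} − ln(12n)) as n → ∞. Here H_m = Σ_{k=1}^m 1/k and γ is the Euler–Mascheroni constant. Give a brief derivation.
lim = ln(5/4) + γ

By Euler-Maclaurin, H_m = ln m + γ + O(1/m). So
  H_{15n} − ln(12n) = ln(15n) + γ − ln(12n) + O(1/n)
                       = ln(15/12) + γ + O(1/n).
Hence the limit is ln(15/12) + γ (= ln(5/4)).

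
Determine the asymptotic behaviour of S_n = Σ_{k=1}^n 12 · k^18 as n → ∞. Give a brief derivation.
S_n ~ 12 · n^19 / 19

By integral comparison (Euler-Maclaurin), Σ_{k=1}^n 12 · k^18 = 12 · ∫_0^n x^18 dx + O(n^18) = 12 · n^19/19 + O(n^18). (Equivalently, Faulhaber's formula gives the same leading term.)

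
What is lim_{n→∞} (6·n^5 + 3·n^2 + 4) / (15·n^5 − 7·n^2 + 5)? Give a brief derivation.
lim = 6/15 = 2/5

For large n the leading n^5 terms dominate both numerator and denominator. Dividing top and bottom by n^5, every other term tends to 0, leaving 6/15 = 2/5.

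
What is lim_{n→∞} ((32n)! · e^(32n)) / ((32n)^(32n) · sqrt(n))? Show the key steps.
lim = sqrt(2π·32)

Stirling: (32n)! ~ sqrt(2π·32n) · (32n/e)^(32n). Hence
  (32n)! · e^(32n) / (32n)^(32n) ~ sqrt(2π·32n).
Dividing by sqrt(n): sqrt(2π·32n) / sqrt(n) = sqrt(2π·32) · n^((1−1)/2), so the limit is sqrt(2π·32).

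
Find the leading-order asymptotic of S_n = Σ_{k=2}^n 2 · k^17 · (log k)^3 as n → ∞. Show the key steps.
S_n ~ n^18 · (log n)^3 / 9

By integral comparison, S_n = ∫_1^n 2 · x^17 · (log x)^3 dx + O(n^17 · (log n)^3). For the integral, the leading term of ∫_1^n x^17 (log x)^3 dx is n^18/18 · (log n)^3 (by repeated integration by parts; each step lowers the log-exponent and produces a relatively O(1/log n) correction). Hence S_n ~ n^18 · (log n)^3 / 9.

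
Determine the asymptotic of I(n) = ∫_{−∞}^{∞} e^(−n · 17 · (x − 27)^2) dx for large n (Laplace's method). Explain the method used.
I(n) = sqrt(π/(17n))

Here φ(x) = 17 · (x − 27)^2 has its unique minimum at x* = 27 with φ(x*) = 0 and φ''(x*) = 34. Laplace's method gives
  I(n) ~ e^(−n φ(x*)) · sqrt(2π / (n · φ''(x*))) = sqrt(2π / (34n)) = sqrt(π/(17n)).
This is exact: substituting u = (x − 27)·sqrt(17n) gives I(n) = (1/sqrt(17n)) ∫_{−∞}^{∞} e^(−u^2) du = sqrt(π/(17n)).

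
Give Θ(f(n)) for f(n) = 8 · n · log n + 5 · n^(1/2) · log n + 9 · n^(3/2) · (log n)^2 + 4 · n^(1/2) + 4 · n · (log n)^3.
f(n) ∈ Θ(n^(3/2) · (log n)^2)

Compare the terms by growth order. For large n, n^a · (log n)^b dominates n^a' · (log n)^b' iff a > a', or (a = a' and b > b'). Ranking the 5 terms shows the dominant one is 9 · n^(3/2) · (log n)^2. Hence f(n) ∈ Θ(n^(3/2) · (log n)^2).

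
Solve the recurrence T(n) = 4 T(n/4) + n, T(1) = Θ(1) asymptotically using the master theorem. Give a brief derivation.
T(n) = Θ(n log n)

log_4 4 = 1, and f(n) = n = Θ(n^(log_4 4)). This is Case 2 of the master theorem: T(n) = Θ(f(n) · log n) = Θ(n log n).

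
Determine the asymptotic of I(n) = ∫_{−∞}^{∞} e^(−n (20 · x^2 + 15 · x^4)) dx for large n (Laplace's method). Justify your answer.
I(n) ~ sqrt(π/(20n))

φ(x) = 20 · x^2 + 15 · x^4 has its unique global minimum at x* = 0 (since φ'(x) = 40x + 60x^3 = 0 only at x = 0 for real x with both coefficients positive, and φ → ∞ as |x| → ∞). At x* = 0, φ(0) = 0 and φ''(0) = 40. Laplace's method then gives
  I(n) ~ sqrt(2π / (n · φ''(0))) · e^(−n φ(0)) = sqrt(2π / (40n)) = sqrt(π/(20n)).
The 15 · x^4 term contributes only at subleading order (an O(1/n) relative correction).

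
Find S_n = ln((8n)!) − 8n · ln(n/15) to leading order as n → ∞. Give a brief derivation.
S_n ~ 8n · (ln 120 − 1) + O(ln n)

Stirling: ln((8n)!) = 8n ln(8n) − 8n + O(ln n).
  S_n = 8n ln(8n) − 8n − 8n ln(n/15) + O(ln n)
      = 8n ln(8n) − 8n ln n + 8n ln 15 − 8n + O(ln n)
      = 8n ln 8 + 8n ln 15 − 8n + O(ln n)
      = 8n (ln 120 − 1) + O(ln n).
Numerically ln(120) − 1 ≈ 3.7875.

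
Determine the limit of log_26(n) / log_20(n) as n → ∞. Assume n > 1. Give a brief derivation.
lim = ln(20) / ln(26) = log_26(20)

Change of base: log_26(n) = ln n / ln 26 and log_20(n) = ln n / ln 20. The ratio is (ln n / ln 26) · (ln 20 / ln n) = ln 20 / ln 26, a constant independent of n. So the limit is ln 20 / ln 26 = log_26(20).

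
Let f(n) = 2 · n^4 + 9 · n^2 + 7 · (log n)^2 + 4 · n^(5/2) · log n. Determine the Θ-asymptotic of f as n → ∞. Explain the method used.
f(n) ∈ Θ(n^4)

Compare the terms by growth order. For large n, n^a · (log n)^b dominates n^a' · (log n)^b' iff a > a', or (a = a' and b > b'). Ranking the 4 terms shows the dominant one is 2 · n^4. Hence f(n) ∈ Θ(n^4).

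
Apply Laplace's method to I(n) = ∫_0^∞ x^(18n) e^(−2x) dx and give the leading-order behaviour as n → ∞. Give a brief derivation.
I(n) ~ (sqrt(2π·18n) / 2) · (18n/(2e))^(18n)

Write the integrand as exp(18n ln x − 2x) and set f(x) = 18n ln x − 2x. Then f'(x) = 18n/x − 2 = 0 at x* = 18n/2, and f''(x*) = −18n/x*^2 = −2^2/(18n). Laplace's method (interior maximum) gives
  I(n) ~ e^(f(x*)) · sqrt(2π / |f''(x*)|)
        = exp(18n ln(18n/2) − 18n) · sqrt(2π · 18n / 2^2)
        = (18n/2)^(18n) e^(−18n) · sqrt(2π·18n) / 2
        = (sqrt(2π·18n) / 2) · (18n/(2e))^(18n).
This matches Γ(18n+1)/2^(18n+1) with Stirling applied to Γ.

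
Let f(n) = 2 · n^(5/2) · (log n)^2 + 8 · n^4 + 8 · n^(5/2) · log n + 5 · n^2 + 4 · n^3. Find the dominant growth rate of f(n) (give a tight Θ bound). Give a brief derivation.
f(n) ∈ Θ(n^4)

Compare the terms by growth order. For large n, n^a · (log n)^b dominates n^a' · (log n)^b' iff a > a', or (a = a' and b > b'). Ranking the 5 terms shows the dominant one is 8 · n^4. Hence f(n) ∈ Θ(n^4).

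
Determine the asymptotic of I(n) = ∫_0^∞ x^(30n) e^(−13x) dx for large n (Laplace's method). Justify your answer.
I(n) ~ (sqrt(2π·30n) / 13) · (30n/(13e))^(30n)

Write the integrand as exp(30n ln x − 13x) and set f(x) = 30n ln x − 13x. Then f'(x) = 30n/x − 13 = 0 at x* = 30n/13, and f''(x*) = −30n/x*^2 = −13^2/(30n). Laplace's method (interior maximum) gives
  I(n) ~ e^(f(x*)) · sqrt(2π / |f''(x*)|)
        = exp(30n ln(30n/13) − 30n) · sqrt(2π · 30n / 13^2)
        = (30n/13)^(30n) e^(−30n) · sqrt(2π·30n) / 13
        = (sqrt(2π·30n) / 13) · (30n/(13e))^(30n).
This matches Γ(30n+1)/13^(30n+1) with Stirling applied to Γ.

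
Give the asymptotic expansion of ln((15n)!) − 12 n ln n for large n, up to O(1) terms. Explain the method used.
ln((15n)!) − 12 n ln n = 3 n ln n + 15(ln 15 − 1) n + (1/2) ln(2π·15n) + O(1/n)

Stirling: ln((15n)!) = 15n ln(15n) − 15n + (1/2) ln(2π·15n) + O(1/n).
Expand 15n ln(15n) = 15n (ln n + ln 15) = 15n ln n + 15n ln 15.
Subtract 12n ln n: leading term is (15 − 12) n ln n = 3 n ln n. The next term is 15n ln 15 − 15n = 15(ln 15 − 1) n. Then the (1/2) ln(2π·15n) correction.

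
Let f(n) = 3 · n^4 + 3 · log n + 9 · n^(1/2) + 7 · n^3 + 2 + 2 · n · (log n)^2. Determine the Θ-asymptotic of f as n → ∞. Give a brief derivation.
f(n) ∈ Θ(n^4)

Compare the terms by growth order. For large n, n^a · (log n)^b dominates n^a' · (log n)^b' iff a > a', or (a = a' and b > b'). Ranking the 6 terms shows the dominant one is 3 · n^4. Hence f(n) ∈ Θ(n^4).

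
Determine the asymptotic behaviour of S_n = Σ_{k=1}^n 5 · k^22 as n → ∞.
S_n ~ 5 · n^23 / 23

By integral comparison (Euler-Maclaurin), Σ_{k=1}^n 5 · k^22 = 5 · ∫_0^n x^22 dx + O(n^22) = 5 · n^23/23 + O(n^22). (Equivalently, Faulhaber's formula gives the same leading term.)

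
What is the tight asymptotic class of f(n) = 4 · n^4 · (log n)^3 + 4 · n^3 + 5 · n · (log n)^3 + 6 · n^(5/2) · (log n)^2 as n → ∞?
f(n) ∈ Θ(n^4 · (log n)^3)

Compare the terms by growth order. For large n, n^a · (log n)^b dominates n^a' · (log n)^b' iff a > a', or (a = a' and b > b'). Ranking the 4 terms shows the dominant one is 4 · n^4 · (log n)^3. Hence f(n) ∈ Θ(n^4 · (log n)^3).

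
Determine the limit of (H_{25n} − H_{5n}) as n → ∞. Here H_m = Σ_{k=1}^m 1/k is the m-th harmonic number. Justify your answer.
lim = ln(25/5) = ln 5

Euler-Maclaurin gives H_m = ln m + γ + 1/(2m) + O(1/m^2). The γ and O(1/m) terms cancel in the difference:
  H_{25n} − H_{5n} = ln(25n) − ln(5n) + O(1/n) = ln(25/5) + O(1/n).
Hence the limit is ln(25/5) = ln 5.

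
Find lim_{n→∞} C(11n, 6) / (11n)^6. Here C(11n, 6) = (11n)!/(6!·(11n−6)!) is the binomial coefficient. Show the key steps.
lim = 1/6! = 1/720

With N = 11n → ∞: C(N, 6) / N^6 = [N(N−1)…(N−5)] / (6! · N^6) = (1/6!) · 1 · (1 − 1/(11n)) · … · (1 − 5/(11n)). Each factor → 1 as N → ∞, so the limit is 1/6! = 1/720.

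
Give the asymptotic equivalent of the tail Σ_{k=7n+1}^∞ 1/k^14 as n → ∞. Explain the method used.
Σ_{k>7n} 1/k^14 ~ 1/(13 · (7n)^13)

Compare to the integral: ∫_{7n}^∞ x^(−14) dx = [−x^(−13)/13]_{7n}^∞ = 1/((14−1)·(7n)^13). Euler-Maclaurin then gives
  Σ_{k>7n} 1/k^14 = ∫_{7n}^∞ dx/x^14 − 1/(2·(7n)^14) + O(1/(7n)^15).
(Equivalently this is ζ(14) − Σ_{k≤7n} 1/k^14.)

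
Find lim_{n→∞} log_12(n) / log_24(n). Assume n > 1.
lim = ln(24) / ln(12) = log_12(24)

Change of base: log_12(n) = ln n / ln 12 and log_24(n) = ln n / ln 24. The ratio is (ln n / ln 12) · (ln 24 / ln n) = ln 24 / ln 12, a constant independent of n. So the limit is ln 24 / ln 12 = log_12(24).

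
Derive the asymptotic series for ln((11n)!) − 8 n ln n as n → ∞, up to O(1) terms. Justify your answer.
ln((11n)!) − 8 n ln n = 3 n ln n + 11(ln 11 − 1) n + (1/2) ln(2π·11n) + O(1/n)

Stirling: ln((11n)!) = 11n ln(11n) − 11n + (1/2) ln(2π·11n) + O(1/n).
Expand 11n ln(11n) = 11n (ln n + ln 11) = 11n ln n + 11n ln 11.
Subtract 8n ln n: leading term is (11 − 8) n ln n = 3 n ln n. The next term is 11n ln 11 − 11n = 11(ln 11 − 1) n. Then the (1/2) ln(2π·11n) correction.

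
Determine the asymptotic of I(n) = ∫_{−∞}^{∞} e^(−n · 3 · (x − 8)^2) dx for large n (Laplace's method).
I(n) = sqrt(π/(3n))

Here φ(x) = 3 · (x − 8)^2 has its unique minimum at x* = 8 with φ(x*) = 0 and φ''(x*) = 6. Laplace's method gives
  I(n) ~ e^(−n φ(x*)) · sqrt(2π / (n · φ''(x*))) = sqrt(2π / (6n)) = sqrt(π/(3n)).
This is exact: substituting u = (x − 8)·sqrt(3n) gives I(n) = (1/sqrt(3n)) ∫_{−∞}^{∞} e^(−u^2) du = sqrt(π/(3n)).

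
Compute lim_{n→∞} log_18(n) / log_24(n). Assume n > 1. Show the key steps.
lim = ln(24) / ln(18) = log_18(24)

Change of base: log_18(n) = ln n / ln 18 and log_24(n) = ln n / ln 24. The ratio is (ln n / ln 18) · (ln 24 / ln n) = ln 24 / ln 18, a constant independent of n. So the limit is ln 24 / ln 18 = log_18(24).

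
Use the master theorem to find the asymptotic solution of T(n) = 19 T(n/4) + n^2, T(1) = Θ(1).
T(n) = Θ(n^(log_4 19))

Master theorem: compare f(n) = n^2 to n^(log_4 19) where log_4 19 ≈ 2.124. Since 2 < log_4 19, we have f(n) = O(n^(log_4 19 − ε)) for some ε > 0 — Case 1. Hence T(n) = Θ(n^(log_4 19)).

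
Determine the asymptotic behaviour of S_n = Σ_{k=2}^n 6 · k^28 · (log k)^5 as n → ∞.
S_n ~ 6 · n^29 · (log n)^5 / 29

By integral comparison, S_n = ∫_1^n 6 · x^28 · (log x)^5 dx + O(n^28 · (log n)^5). For the integral, the leading term of ∫_1^n x^28 (log x)^5 dx is n^29/29 · (log n)^5 (by repeated integration by parts; each step lowers the log-exponent and produces a relatively O(1/log n) correction). Hence S_n ~ 6 · n^29 · (log n)^5 / 29.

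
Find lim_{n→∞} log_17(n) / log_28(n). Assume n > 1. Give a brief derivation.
lim = ln(28) / ln(17) = log_17(28)

Change of base: log_17(n) = ln n / ln 17 and log_28(n) = ln n / ln 28. The ratio is (ln n / ln 17) · (ln 28 / ln n) = ln 28 / ln 17, a constant independent of n. So the limit is ln 28 / ln 17 = log_17(28).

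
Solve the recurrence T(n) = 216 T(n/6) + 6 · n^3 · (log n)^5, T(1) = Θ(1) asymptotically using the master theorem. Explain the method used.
T(n) = Θ(n^3 · (log n)^6)

Here log_6 216 = 3 and f(n) = 6 · n^3 · (log n)^5 = Θ(n^(log_6 216) · (log n)^5). This is the extended Case 2 of the master theorem (f matches the critical exponent up to log factors), giving T(n) = Θ(n^(log_6 216) · (log n)^(5+1)) = Θ(n^3 · (log n)^6).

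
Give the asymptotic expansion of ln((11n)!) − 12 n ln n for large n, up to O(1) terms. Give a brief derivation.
ln((11n)!) − 12 n ln n = −n ln n + 11(ln 11 − 1) n + (1/2) ln(2π·11n) + O(1/n)

Stirling: ln((11n)!) = 11n ln(11n) − 11n + (1/2) ln(2π·11n) + O(1/n).
Expand 11n ln(11n) = 11n (ln n + ln 11) = 11n ln n + 11n ln 11.
Subtract 12n ln n: leading term is (11 − 12) n ln n = −n ln n. The next term is 11n ln 11 − 11n = 11(ln 11 − 1) n. Then the (1/2) ln(2π·11n) correction.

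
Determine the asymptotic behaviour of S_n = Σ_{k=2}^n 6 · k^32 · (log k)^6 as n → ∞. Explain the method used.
S_n ~ 2 · n^33 · (log n)^6 / 11

By integral comparison, S_n = ∫_1^n 6 · x^32 · (log x)^6 dx + O(n^32 · (log n)^6). For the integral, the leading term of ∫_1^n x^32 (log x)^6 dx is n^33/33 · (log n)^6 (by repeated integration by parts; each step lowers the log-exponent and produces a relatively O(1/log n) correction). Hence S_n ~ 2 · n^33 · (log n)^6 / 11.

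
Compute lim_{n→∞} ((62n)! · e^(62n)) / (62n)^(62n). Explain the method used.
lim = ∞

Stirling: (62n)! ~ sqrt(2π·62n) · (62n/e)^(62n). Hence
  (62n)! · e^(62n) / (62n)^(62n) ~ sqrt(2π·62n) = sqrt(2π·62) · sqrt(n) → ∞.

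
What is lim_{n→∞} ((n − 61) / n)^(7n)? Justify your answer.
lim = e^(−427)

Rewrite as (1 − 61/n)^(7n). By the standard limit (1 + x/n)^n → e^x, we have (1 − 61/n)^n → e^(−61), and raising to the 7th power gives e^(−427).
More precisely, ln[(1 − 61/n)^(7n)] = 7n · ln(1 − 61/n) = 7n · (-61/n + O(1/n^2)) = -427 + O(1/n) → -427.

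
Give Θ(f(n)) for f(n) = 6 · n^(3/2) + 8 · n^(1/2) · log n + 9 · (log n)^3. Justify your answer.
f(n) ∈ Θ(n^(3/2))

Compare the terms by growth order. For large n, n^a · (log n)^b dominates n^a' · (log n)^b' iff a > a', or (a = a' and b > b'). Ranking the 3 terms shows the dominant one is 6 · n^(3/2). Hence f(n) ∈ Θ(n^(3/2)).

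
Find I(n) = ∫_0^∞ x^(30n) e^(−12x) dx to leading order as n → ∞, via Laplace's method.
I(n) ~ (sqrt(2π·30n) / 12) · (30n/(12e))^(30n)

Write the integrand as exp(30n ln x − 12x) and set f(x) = 30n ln x − 12x. Then f'(x) = 30n/x − 12 = 0 at x* = 30n/12, and f''(x*) = −30n/x*^2 = −12^2/(30n). Laplace's method (interior maximum) gives
  I(n) ~ e^(f(x*)) · sqrt(2π / |f''(x*)|)
        = exp(30n ln(30n/12) − 30n) · sqrt(2π · 30n / 12^2)
        = (30n/12)^(30n) e^(−30n) · sqrt(2π·30n) / 12
        = (sqrt(2π·30n) / 12) · (30n/(12e))^(30n).
This matches Γ(30n+1)/12^(30n+1) with Stirling applied to Γ.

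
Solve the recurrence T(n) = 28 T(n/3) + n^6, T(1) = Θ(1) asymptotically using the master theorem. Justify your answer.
T(n) = Θ(n^6)

log_3 28 ≈ 3.033. f(n) = n^6 dominates n^(log_3 28) since 6 > 3.033, and the regularity condition a·f(n/b) = 28·(n/3)^6 = (28/729)·n^6 ≤ c·f(n) holds with c = 28/729 ≈ 0.0384 < 1. So this is Case 3: T(n) = Θ(f(n)) = Θ(n^6).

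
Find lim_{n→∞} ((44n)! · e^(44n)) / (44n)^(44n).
lim = ∞

Stirling: (44n)! ~ sqrt(2π·44n) · (44n/e)^(44n). Hence
  (44n)! · e^(44n) / (44n)^(44n) ~ sqrt(2π·44n) = sqrt(2π·44) · sqrt(n) → ∞.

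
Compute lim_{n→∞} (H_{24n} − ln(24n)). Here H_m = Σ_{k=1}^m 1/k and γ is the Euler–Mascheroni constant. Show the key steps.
lim = γ

By Euler-Maclaurin, H_m = ln m + γ + O(1/m). So
  H_{24n} − ln(24n) = ln(24n) + γ − ln(24n) + O(1/n)
                       = ln(24/24) + γ + O(1/n).
Hence the limit is γ (since ln 1 = 0).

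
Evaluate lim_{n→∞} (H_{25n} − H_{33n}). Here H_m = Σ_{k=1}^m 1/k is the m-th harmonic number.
lim = ln(25/33)

Euler-Maclaurin gives H_m = ln m + γ + 1/(2m) + O(1/m^2). The γ and O(1/m) terms cancel in the difference:
  H_{25n} − H_{33n} = ln(25n) − ln(33n) + O(1/n) = ln(25/33) + O(1/n).
Hence the limit is ln(25/33).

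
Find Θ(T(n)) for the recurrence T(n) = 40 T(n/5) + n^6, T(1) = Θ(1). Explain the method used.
T(n) = Θ(n^6)

log_5 40 ≈ 2.292. f(n) = n^6 dominates n^(log_5 40) since 6 > 2.292, and the regularity condition a·f(n/b) = 40·(n/5)^6 = (40/15625)·n^6 ≤ c·f(n) holds with c = 40/15625 ≈ 0.00256 < 1. So this is Case 3: T(n) = Θ(f(n)) = Θ(n^6).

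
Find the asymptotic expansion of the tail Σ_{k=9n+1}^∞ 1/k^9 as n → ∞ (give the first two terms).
Σ_{k>9n} 1/k^9 = 1/(8 · (9n)^8) − 1/(2 · (9n)^9) + O(1/(9n)^10)

Compare to the integral: ∫_{9n}^∞ x^(−9) dx = [−x^(−8)/8]_{9n}^∞ = 1/((9−1)·(9n)^8). The Euler-Maclaurin correction adds −f(9n)/2 = −1/(2·(9n)^9). Euler-Maclaurin then gives
  Σ_{k>9n} 1/k^9 = ∫_{9n}^∞ dx/x^9 − 1/(2·(9n)^9) + O(1/(9n)^10).
(Equivalently this is ζ(9) − Σ_{k≤9n} 1/k^9.)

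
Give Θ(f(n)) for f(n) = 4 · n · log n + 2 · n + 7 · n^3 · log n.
f(n) ∈ Θ(n^3 · log n)

Compare the terms by growth order. For large n, n^a · (log n)^b dominates n^a' · (log n)^b' iff a > a', or (a = a' and b > b'). Ranking the 3 terms shows the dominant one is 7 · n^3 · log n. Hence f(n) ∈ Θ(n^3 · log n).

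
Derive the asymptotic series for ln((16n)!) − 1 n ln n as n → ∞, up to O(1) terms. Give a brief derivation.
ln((16n)!) − 1 n ln n = 15 n ln n + 16(ln 16 − 1) n + (1/2) ln(2π·16n) + O(1/n)

Stirling: ln((16n)!) = 16n ln(16n) − 16n + (1/2) ln(2π·16n) + O(1/n).
Expand 16n ln(16n) = 16n (ln n + ln 16) = 16n ln n + 16n ln 16.
Subtract 1n ln n: leading term is (16 − 1) n ln n = 15 n ln n. The next term is 16n ln 16 − 16n = 16(ln 16 − 1) n. Then the (1/2) ln(2π·16n) correction.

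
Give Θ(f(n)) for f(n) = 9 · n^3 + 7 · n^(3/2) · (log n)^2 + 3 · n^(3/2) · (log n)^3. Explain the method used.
f(n) ∈ Θ(n^3)

Compare the terms by growth order. For large n, n^a · (log n)^b dominates n^a' · (log n)^b' iff a > a', or (a = a' and b > b'). Ranking the 3 terms shows the dominant one is 9 · n^3. Hence f(n) ∈ Θ(n^3).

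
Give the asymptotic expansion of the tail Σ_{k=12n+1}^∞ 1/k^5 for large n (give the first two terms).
Σ_{k>12n} 1/k^5 = 1/(4 · (12n)^4) − 1/(2 · (12n)^5) + O(1/(12n)^6)

Compare to the integral: ∫_{12n}^∞ x^(−5) dx = [−x^(−4)/4]_{12n}^∞ = 1/((5−1)·(12n)^4). The Euler-Maclaurin correction adds −f(12n)/2 = −1/(2·(12n)^5). Euler-Maclaurin then gives
  Σ_{k>12n} 1/k^5 = ∫_{12n}^∞ dx/x^5 − 1/(2·(12n)^5) + O(1/(12n)^6).
(Equivalently this is ζ(5) − Σ_{k≤12n} 1/k^5.)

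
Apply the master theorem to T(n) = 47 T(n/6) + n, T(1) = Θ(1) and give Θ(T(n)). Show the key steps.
T(n) = Θ(n^(log_6 47))

Master theorem: compare f(n) = n to n^(log_6 47) where log_6 47 ≈ 2.149. Since 1 < log_6 47, we have f(n) = O(n^(log_6 47 − ε)) for some ε > 0 — Case 1. Hence T(n) = Θ(n^(log_6 47)).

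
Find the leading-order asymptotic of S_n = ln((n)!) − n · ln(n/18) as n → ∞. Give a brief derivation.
S_n ~ n · (ln 18 − 1) + O(ln n)

Stirling: ln((n)!) = n ln(n) − n + O(ln n).
  S_n = n ln(n) − n − n ln(n/18) + O(ln n)
      = n ln(n) − n ln n + n ln 18 − n + O(ln n)
      = n ln 18 − n + O(ln n)
      = n (ln 18 − 1) + O(ln n).
Numerically ln(18) − 1 ≈ 1.8904.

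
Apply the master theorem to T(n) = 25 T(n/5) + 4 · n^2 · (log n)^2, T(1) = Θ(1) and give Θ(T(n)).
T(n) = Θ(n^2 · (log n)^3)

Here log_5 25 = 2 and f(n) = 4 · n^2 · (log n)^2 = Θ(n^(log_5 25) · (log n)^2). This is the extended Case 2 of the master theorem (f matches the critical exponent up to log factors), giving T(n) = Θ(n^(log_5 25) · (log n)^(2+1)) = Θ(n^2 · (log n)^3).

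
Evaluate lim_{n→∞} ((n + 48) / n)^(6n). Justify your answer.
lim = e^288

Rewrite as (1 + 48/n)^(6n). By the standard limit (1 + x/n)^n → e^x, we have (1 + 48/n)^n → e^48, and raising to the 6th power gives e^288.
More precisely, ln[(1 + 48/n)^(6n)] = 6n · ln(1 + 48/n) = 6n · (48/n + O(1/n^2)) = 288 + O(1/n) → 288.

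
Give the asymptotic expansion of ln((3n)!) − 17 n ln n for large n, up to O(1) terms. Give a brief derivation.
ln((3n)!) − 17 n ln n = −14 n ln n + 3(ln 3 − 1) n + (1/2) ln(2π·3n) + O(1/n)

Stirling: ln((3n)!) = 3n ln(3n) − 3n + (1/2) ln(2π·3n) + O(1/n).
Expand 3n ln(3n) = 3n (ln n + ln 3) = 3n ln n + 3n ln 3.
Subtract 17n ln n: leading term is (3 − 17) n ln n = −14 n ln n. The next term is 3n ln 3 − 3n = 3(ln 3 − 1) n. Then the (1/2) ln(2π·3n) correction.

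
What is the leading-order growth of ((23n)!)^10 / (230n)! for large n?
((23n)!)^10/(230n)! ~ ((2π·23n)^(9/2) / sqrt(10)) · 10^(−10·23n)  →  0

Write N = 23n. Stirling: N! ~ sqrt(2π N)(N/e)^N and (10N)! ~ sqrt(2π·10N)·(10N/e)^(10N).
  (N!)^10/(10N)! ~ (2π N)^(10/2) (N/e)^(10N) / [sqrt(2π·10N) (10N/e)^(10N)]
     = (2π N)^(10/2) / sqrt(2π·10N) · (N/(10N))^(10N)
     = (2π N)^((10−1)/2) / sqrt(10) · 10^(−10N).
Since 10^10 > 1, the factor 10^(−10N) decays exponentially, so the ratio → 0. Substituting N = 23n gives the stated form.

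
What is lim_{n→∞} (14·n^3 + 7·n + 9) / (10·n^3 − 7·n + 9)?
lim = 14/10 = 7/5

For large n the leading n^3 terms dominate both numerator and denominator. Dividing top and bottom by n^3, every other term tends to 0, leaving 14/10 = 7/5.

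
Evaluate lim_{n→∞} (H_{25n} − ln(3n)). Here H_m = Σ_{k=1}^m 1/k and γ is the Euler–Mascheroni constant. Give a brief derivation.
lim = ln(25/3) + γ

By Euler-Maclaurin, H_m = ln m + γ + O(1/m). So
  H_{25n} − ln(3n) = ln(25n) + γ − ln(3n) + O(1/n)
                       = ln(25/3) + γ + O(1/n).
Hence the limit is ln(25/3) + γ.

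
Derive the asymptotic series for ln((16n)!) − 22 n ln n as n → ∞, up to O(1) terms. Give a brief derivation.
ln((16n)!) − 22 n ln n = −6 n ln n + 16(ln 16 − 1) n + (1/2) ln(2π·16n) + O(1/n)

Stirling: ln((16n)!) = 16n ln(16n) − 16n + (1/2) ln(2π·16n) + O(1/n).
Expand 16n ln(16n) = 16n (ln n + ln 16) = 16n ln n + 16n ln 16.
Subtract 22n ln n: leading term is (16 − 22) n ln n = −6 n ln n. The next term is 16n ln 16 − 16n = 16(ln 16 − 1) n. Then the (1/2) ln(2π·16n) correction.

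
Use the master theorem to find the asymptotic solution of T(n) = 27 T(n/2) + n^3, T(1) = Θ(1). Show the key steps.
T(n) = Θ(n^(log_2 27))

Master theorem: compare f(n) = n^3 to n^(log_2 27) where log_2 27 ≈ 4.755. Since 3 < log_2 27, we have f(n) = O(n^(log_2 27 − ε)) for some ε > 0 — Case 1. Hence T(n) = Θ(n^(log_2 27)).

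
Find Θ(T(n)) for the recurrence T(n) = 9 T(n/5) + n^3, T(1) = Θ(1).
T(n) = Θ(n^3)

log_5 9 ≈ 1.365. f(n) = n^3 dominates n^(log_5 9) since 3 > 1.365, and the regularity condition a·f(n/b) = 9·(n/5)^3 = (9/125)·n^3 ≤ c·f(n) holds with c = 9/125 ≈ 0.072 < 1. So this is Case 3: T(n) = Θ(f(n)) = Θ(n^3).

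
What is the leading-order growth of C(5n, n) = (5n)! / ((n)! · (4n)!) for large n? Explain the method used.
C(5n, n) ~ (3125/256)^(n) · sqrt(5/(8π·n))

Write N = n. Apply Stirling to each factorial:
  (5N)! ~ sqrt(2π·5N) · (5N/e)^(5N),
  N! ~ sqrt(2π N) · (N/e)^N,
  (4N)! ~ sqrt(2π·4N) · (4N/e)^(4N).
The exponential factors combine to (5N)^(5N) / (N^N · (4N)^(4N)) = 5^(5N)/4^(4N) = (5^5/4^4)^N = (3125/256)^N.
The square-root prefactors combine to sqrt(2π·5N) / (sqrt(2π N)·sqrt(2π·4N)) = sqrt(5 / (2π·4·N)) = sqrt(5/(8π·n)).
Substituting N = n: C(5n, n) ~ (3125/256)^(n) · sqrt(5/(8π·n)).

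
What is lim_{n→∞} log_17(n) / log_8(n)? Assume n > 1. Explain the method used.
lim = ln(8) / ln(17) = log_17(8)

Change of base: log_17(n) = ln n / ln 17 and log_8(n) = ln n / ln 8. The ratio is (ln n / ln 17) · (ln 8 / ln n) = ln 8 / ln 17, a constant independent of n. So the limit is ln 8 / ln 17 = log_17(8).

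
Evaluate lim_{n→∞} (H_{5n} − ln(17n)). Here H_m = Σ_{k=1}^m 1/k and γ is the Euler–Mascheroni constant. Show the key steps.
lim = ln(5/17) + γ

By Euler-Maclaurin, H_m = ln m + γ + O(1/m). So
  H_{5n} − ln(17n) = ln(5n) + γ − ln(17n) + O(1/n)
                       = ln(5/17) + γ + O(1/n).
Hence the limit is ln(5/17) + γ.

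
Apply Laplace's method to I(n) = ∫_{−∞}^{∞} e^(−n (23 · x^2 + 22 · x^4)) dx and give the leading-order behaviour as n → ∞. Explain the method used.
I(n) ~ sqrt(π/(23n))

φ(x) = 23 · x^2 + 22 · x^4 has its unique global minimum at x* = 0 (since φ'(x) = 46x + 88x^3 = 0 only at x = 0 for real x with both coefficients positive, and φ → ∞ as |x| → ∞). At x* = 0, φ(0) = 0 and φ''(0) = 46. Laplace's method then gives
  I(n) ~ sqrt(2π / (n · φ''(0))) · e^(−n φ(0)) = sqrt(2π / (46n)) = sqrt(π/(23n)).
The 22 · x^4 term contributes only at subleading order (an O(1/n) relative correction).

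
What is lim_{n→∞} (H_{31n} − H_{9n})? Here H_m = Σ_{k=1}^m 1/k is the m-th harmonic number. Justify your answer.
lim = ln(31/9)

Euler-Maclaurin gives H_m = ln m + γ + 1/(2m) + O(1/m^2). The γ and O(1/m) terms cancel in the difference:
  H_{31n} − H_{9n} = ln(31n) − ln(9n) + O(1/n) = ln(31/9) + O(1/n).
Hence the limit is ln(31/9).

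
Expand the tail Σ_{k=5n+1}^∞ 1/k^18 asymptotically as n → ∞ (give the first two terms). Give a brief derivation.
Σ_{k>5n} 1/k^18 = 1/(17 · (5n)^17) − 1/(2 · (5n)^18) + O(1/(5n)^19)

Compare to the integral: ∫_{5n}^∞ x^(−18) dx = [−x^(−17)/17]_{5n}^∞ = 1/((18−1)·(5n)^17). The Euler-Maclaurin correction adds −f(5n)/2 = −1/(2·(5n)^18). Euler-Maclaurin then gives
  Σ_{k>5n} 1/k^18 = ∫_{5n}^∞ dx/x^18 − 1/(2·(5n)^18) + O(1/(5n)^19).
(Equivalently this is ζ(18) − Σ_{k≤5n} 1/k^18.)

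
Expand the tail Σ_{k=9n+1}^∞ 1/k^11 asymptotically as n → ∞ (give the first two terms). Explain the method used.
Σ_{k>9n} 1/k^11 = 1/(10 · (9n)^10) − 1/(2 · (9n)^11) + O(1/(9n)^12)

Compare to the integral: ∫_{9n}^∞ x^(−11) dx = [−x^(−10)/10]_{9n}^∞ = 1/((11−1)·(9n)^10). The Euler-Maclaurin correction adds −f(9n)/2 = −1/(2·(9n)^11). Euler-Maclaurin then gives
  Σ_{k>9n} 1/k^11 = ∫_{9n}^∞ dx/x^11 − 1/(2·(9n)^11) + O(1/(9n)^12).
(Equivalently this is ζ(11) − Σ_{k≤9n} 1/k^11.)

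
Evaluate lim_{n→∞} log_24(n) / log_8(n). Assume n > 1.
lim = ln(8) / ln(24) = log_24(8)

Change of base: log_24(n) = ln n / ln 24 and log_8(n) = ln n / ln 8. The ratio is (ln n / ln 24) · (ln 8 / ln n) = ln 8 / ln 24, a constant independent of n. So the limit is ln 8 / ln 24 = log_24(8).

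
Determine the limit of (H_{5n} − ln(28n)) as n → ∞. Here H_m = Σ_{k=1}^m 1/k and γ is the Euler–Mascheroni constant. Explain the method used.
lim = ln(5/28) + γ

By Euler-Maclaurin, H_m = ln m + γ + O(1/m). So
  H_{5n} − ln(28n) = ln(5n) + γ − ln(28n) + O(1/n)
                       = ln(5/28) + γ + O(1/n).
Hence the limit is ln(5/28) + γ.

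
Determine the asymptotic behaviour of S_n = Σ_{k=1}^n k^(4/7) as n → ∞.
S_n ~ (7/11) · n^(11/7)

Integral comparison: Σ_{k=1}^n k^(4/7) = ∫_0^n x^(4/7) dx + O(n^(4/7)). The integral is n^(1 + 4/7) / (1 + 4/7) = n^((4+7)/7) / ((4+7)/7) = (7/11) · n^(11/7).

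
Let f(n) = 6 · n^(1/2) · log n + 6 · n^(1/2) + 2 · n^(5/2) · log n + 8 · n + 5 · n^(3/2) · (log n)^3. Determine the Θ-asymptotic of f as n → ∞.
f(n) ∈ Θ(n^(5/2) · log n)

Compare the terms by growth order. For large n, n^a · (log n)^b dominates n^a' · (log n)^b' iff a > a', or (a = a' and b > b'). Ranking the 5 terms shows the dominant one is 2 · n^(5/2) · log n. Hence f(n) ∈ Θ(n^(5/2) · log n).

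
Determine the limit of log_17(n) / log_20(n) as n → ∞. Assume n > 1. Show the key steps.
lim = ln(20) / ln(17) = log_17(20)

Change of base: log_17(n) = ln n / ln 17 and log_20(n) = ln n / ln 20. The ratio is (ln n / ln 17) · (ln 20 / ln n) = ln 20 / ln 17, a constant independent of n. So the limit is ln 20 / ln 17 = log_17(20).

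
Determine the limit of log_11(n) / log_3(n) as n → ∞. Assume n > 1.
lim = ln(3) / ln(11) = log_11(3)

Change of base: log_11(n) = ln n / ln 11 and log_3(n) = ln n / ln 3. The ratio is (ln n / ln 11) · (ln 3 / ln n) = ln 3 / ln 11, a constant independent of n. So the limit is ln 3 / ln 11 = log_11(3).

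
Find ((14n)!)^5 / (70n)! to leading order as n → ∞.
((14n)!)^5/(70n)! ~ ((2π·14n)^(4/2) / sqrt(5)) · 5^(−5·14n)  →  0

Write N = 14n. Stirling: N! ~ sqrt(2π N)(N/e)^N and (5N)! ~ sqrt(2π·5N)·(5N/e)^(5N).
  (N!)^5/(5N)! ~ (2π N)^(5/2) (N/e)^(5N) / [sqrt(2π·5N) (5N/e)^(5N)]
     = (2π N)^(5/2) / sqrt(2π·5N) · (N/(5N))^(5N)
     = (2π N)^((5−1)/2) / sqrt(5) · 5^(−5N).
Since 5^5 > 1, the factor 5^(−5N) decays exponentially, so the ratio → 0. Substituting N = 14n gives the stated form.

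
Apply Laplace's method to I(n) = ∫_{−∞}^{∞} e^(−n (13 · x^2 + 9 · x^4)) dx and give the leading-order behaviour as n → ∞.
I(n) ~ sqrt(π/(13n))

φ(x) = 13 · x^2 + 9 · x^4 has its unique global minimum at x* = 0 (since φ'(x) = 26x + 36x^3 = 0 only at x = 0 for real x with both coefficients positive, and φ → ∞ as |x| → ∞). At x* = 0, φ(0) = 0 and φ''(0) = 26. Laplace's method then gives
  I(n) ~ sqrt(2π / (n · φ''(0))) · e^(−n φ(0)) = sqrt(2π / (26n)) = sqrt(π/(13n)).
The 9 · x^4 term contributes only at subleading order (an O(1/n) relative correction).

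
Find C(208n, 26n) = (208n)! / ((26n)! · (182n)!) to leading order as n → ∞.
C(208n, 26n) ~ (16777216/823543)^(26n) · sqrt(4/(7π·26n))

Write N = 26n. Apply Stirling to each factorial:
  (8N)! ~ sqrt(2π·8N) · (8N/e)^(8N),
  N! ~ sqrt(2π N) · (N/e)^N,
  (7N)! ~ sqrt(2π·7N) · (7N/e)^(7N).
The exponential factors combine to (8N)^(8N) / (N^N · (7N)^(7N)) = 8^(8N)/7^(7N) = (8^8/7^7)^N = (16777216/823543)^N.
The square-root prefactors combine to sqrt(2π·8N) / (sqrt(2π N)·sqrt(2π·7N)) = sqrt(8 / (2π·7·N)) = sqrt(4/(7π·26n)).
Substituting N = 26n: C(208n, 26n) ~ (16777216/823543)^(26n) · sqrt(4/(7π·26n)).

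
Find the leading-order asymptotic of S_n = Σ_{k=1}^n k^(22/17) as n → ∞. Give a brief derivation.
S_n ~ (17/39) · n^(39/17)

Integral comparison: Σ_{k=1}^n k^(22/17) = ∫_0^n x^(22/17) dx + O(n^(22/17)). The integral is n^(1 + 22/17) / (1 + 22/17) = n^((22+17)/17) / ((22+17)/17) = (17/39) · n^(39/17).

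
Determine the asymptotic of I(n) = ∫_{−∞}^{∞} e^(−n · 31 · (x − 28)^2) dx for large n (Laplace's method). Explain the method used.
I(n) = sqrt(π/(31n))

Here φ(x) = 31 · (x − 28)^2 has its unique minimum at x* = 28 with φ(x*) = 0 and φ''(x*) = 62. Laplace's method gives
  I(n) ~ e^(−n φ(x*)) · sqrt(2π / (n · φ''(x*))) = sqrt(2π / (62n)) = sqrt(π/(31n)).
This is exact: substituting u = (x − 28)·sqrt(31n) gives I(n) = (1/sqrt(31n)) ∫_{−∞}^{∞} e^(−u^2) du = sqrt(π/(31n)).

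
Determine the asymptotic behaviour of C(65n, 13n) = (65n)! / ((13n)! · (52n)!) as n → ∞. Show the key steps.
C(65n, 13n) ~ (3125/256)^(13n) · sqrt(5/(8π·13n))

Write N = 13n. Apply Stirling to each factorial:
  (5N)! ~ sqrt(2π·5N) · (5N/e)^(5N),
  N! ~ sqrt(2π N) · (N/e)^N,
  (4N)! ~ sqrt(2π·4N) · (4N/e)^(4N).
The exponential factors combine to (5N)^(5N) / (N^N · (4N)^(4N)) = 5^(5N)/4^(4N) = (5^5/4^4)^N = (3125/256)^N.
The square-root prefactors combine to sqrt(2π·5N) / (sqrt(2π N)·sqrt(2π·4N)) = sqrt(5 / (2π·4·N)) = sqrt(5/(8π·13n)).
Substituting N = 13n: C(65n, 13n) ~ (3125/256)^(13n) · sqrt(5/(8π·13n)).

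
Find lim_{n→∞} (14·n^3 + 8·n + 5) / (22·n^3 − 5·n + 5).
lim = 14/22 = 7/11

For large n the leading n^3 terms dominate both numerator and denominator. Dividing top and bottom by n^3, every other term tends to 0, leaving 14/22 = 7/11.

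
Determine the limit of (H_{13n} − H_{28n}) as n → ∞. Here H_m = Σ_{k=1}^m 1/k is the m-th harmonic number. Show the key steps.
lim = ln(13/28)

Euler-Maclaurin gives H_m = ln m + γ + 1/(2m) + O(1/m^2). The γ and O(1/m) terms cancel in the difference:
  H_{13n} − H_{28n} = ln(13n) − ln(28n) + O(1/n) = ln(13/28) + O(1/n).
Hence the limit is ln(13/28).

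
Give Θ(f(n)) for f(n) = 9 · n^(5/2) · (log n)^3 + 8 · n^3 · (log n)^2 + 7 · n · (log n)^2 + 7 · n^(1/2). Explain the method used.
f(n) ∈ Θ(n^3 · (log n)^2)

Compare the terms by growth order. For large n, n^a · (log n)^b dominates n^a' · (log n)^b' iff a > a', or (a = a' and b > b'). Ranking the 4 terms shows the dominant one is 8 · n^3 · (log n)^2. Hence f(n) ∈ Θ(n^3 · (log n)^2).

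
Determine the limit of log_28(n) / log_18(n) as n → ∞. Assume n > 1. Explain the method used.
lim = ln(18) / ln(28) = log_28(18)

Change of base: log_28(n) = ln n / ln 28 and log_18(n) = ln n / ln 18. The ratio is (ln n / ln 28) · (ln 18 / ln n) = ln 18 / ln 28, a constant independent of n. So the limit is ln 18 / ln 28 = log_28(18).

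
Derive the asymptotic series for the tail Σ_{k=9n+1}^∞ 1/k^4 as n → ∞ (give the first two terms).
Σ_{k>9n} 1/k^4 = 1/(3 · (9n)^3) − 1/(2 · (9n)^4) + O(1/(9n)^5)

Compare to the integral: ∫_{9n}^∞ x^(−4) dx = [−x^(−3)/3]_{9n}^∞ = 1/((4−1)·(9n)^3). The Euler-Maclaurin correction adds −f(9n)/2 = −1/(2·(9n)^4). Euler-Maclaurin then gives
  Σ_{k>9n} 1/k^4 = ∫_{9n}^∞ dx/x^4 − 1/(2·(9n)^4) + O(1/(9n)^5).
(Equivalently this is ζ(4) − Σ_{k≤9n} 1/k^4.)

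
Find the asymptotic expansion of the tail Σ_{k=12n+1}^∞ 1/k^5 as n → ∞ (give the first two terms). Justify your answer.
Σ_{k>12n} 1/k^5 = 1/(4 · (12n)^4) − 1/(2 · (12n)^5) + O(1/(12n)^6)

Compare to the integral: ∫_{12n}^∞ x^(−5) dx = [−x^(−4)/4]_{12n}^∞ = 1/((5−1)·(12n)^4). The Euler-Maclaurin correction adds −f(12n)/2 = −1/(2·(12n)^5). Euler-Maclaurin then gives
  Σ_{k>12n} 1/k^5 = ∫_{12n}^∞ dx/x^5 − 1/(2·(12n)^5) + O(1/(12n)^6).
(Equivalently this is ζ(5) − Σ_{k≤12n} 1/k^5.)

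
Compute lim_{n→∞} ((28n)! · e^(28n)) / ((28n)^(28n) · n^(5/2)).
lim = 0

Stirling: (28n)! ~ sqrt(2π·28n) · (28n/e)^(28n). Hence
  (28n)! · e^(28n) / (28n)^(28n) ~ sqrt(2π·28n).
Dividing by n^(5/2): sqrt(2π·28n) / n^(5/2) = sqrt(2π·28) · n^((1−5)/2), so the expression behaves like sqrt(2π·28) · n^((1−5)/2) → 0.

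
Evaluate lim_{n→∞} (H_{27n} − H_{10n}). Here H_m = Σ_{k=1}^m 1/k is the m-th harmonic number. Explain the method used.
lim = ln(27/10)

Euler-Maclaurin gives H_m = ln m + γ + 1/(2m) + O(1/m^2). The γ and O(1/m) terms cancel in the difference:
  H_{27n} − H_{10n} = ln(27n) − ln(10n) + O(1/n) = ln(27/10) + O(1/n).
Hence the limit is ln(27/10).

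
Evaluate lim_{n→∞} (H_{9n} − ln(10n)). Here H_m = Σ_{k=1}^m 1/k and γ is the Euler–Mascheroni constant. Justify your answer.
lim = ln(9/10) + γ

By Euler-Maclaurin, H_m = ln m + γ + O(1/m). So
  H_{9n} − ln(10n) = ln(9n) + γ − ln(10n) + O(1/n)
                       = ln(9/10) + γ + O(1/n).
Hence the limit is ln(9/10) + γ.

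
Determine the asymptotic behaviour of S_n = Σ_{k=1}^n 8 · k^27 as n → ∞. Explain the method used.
S_n ~ 2 · n^28 / 7

By integral comparison (Euler-Maclaurin), Σ_{k=1}^n 8 · k^27 = 8 · ∫_0^n x^27 dx + O(n^27) = 8 · n^28/28 = 2 · n^28 / 7 + O(n^27). (Equivalently, Faulhaber's formula gives the same leading term.)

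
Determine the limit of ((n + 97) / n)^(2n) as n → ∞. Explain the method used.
lim = e^194

Rewrite as (1 + 97/n)^(2n). By the standard limit (1 + x/n)^n → e^x, we have (1 + 97/n)^n → e^97, and raising to the 2nd power gives e^194.
More precisely, ln[(1 + 97/n)^(2n)] = 2n · ln(1 + 97/n) = 2n · (97/n + O(1/n^2)) = 194 + O(1/n) → 194.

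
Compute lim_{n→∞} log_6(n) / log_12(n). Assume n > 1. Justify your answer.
lim = ln(12) / ln(6) = log_6(12)

Change of base: log_6(n) = ln n / ln 6 and log_12(n) = ln n / ln 12. The ratio is (ln n / ln 6) · (ln 12 / ln n) = ln 12 / ln 6, a constant independent of n. So the limit is ln 12 / ln 6 = log_6(12).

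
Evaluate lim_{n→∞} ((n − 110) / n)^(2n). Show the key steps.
lim = e^(−220)

Rewrite as (1 − 110/n)^(2n). By the standard limit (1 + x/n)^n → e^x, we have (1 − 110/n)^n → e^(−110), and raising to the 2nd power gives e^(−220).
More precisely, ln[(1 − 110/n)^(2n)] = 2n · ln(1 − 110/n) = 2n · (-110/n + O(1/n^2)) = -220 + O(1/n) → -220.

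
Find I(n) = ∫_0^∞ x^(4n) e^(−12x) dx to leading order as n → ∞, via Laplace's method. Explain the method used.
I(n) ~ (sqrt(2π·4n) / 12) · (4n/(12e))^(4n)

Write the integrand as exp(4n ln x − 12x) and set f(x) = 4n ln x − 12x. Then f'(x) = 4n/x − 12 = 0 at x* = 4n/12, and f''(x*) = −4n/x*^2 = −12^2/(4n). Laplace's method (interior maximum) gives
  I(n) ~ e^(f(x*)) · sqrt(2π / |f''(x*)|)
        = exp(4n ln(4n/12) − 4n) · sqrt(2π · 4n / 12^2)
        = (4n/12)^(4n) e^(−4n) · sqrt(2π·4n) / 12
        = (sqrt(2π·4n) / 12) · (4n/(12e))^(4n).
This matches Γ(4n+1)/12^(4n+1) with Stirling applied to Γ.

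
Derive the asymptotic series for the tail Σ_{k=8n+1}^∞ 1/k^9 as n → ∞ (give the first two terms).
Σ_{k>8n} 1/k^9 = 1/(8 · (8n)^8) − 1/(2 · (8n)^9) + O(1/(8n)^10)

Compare to the integral: ∫_{8n}^∞ x^(−9) dx = [−x^(−8)/8]_{8n}^∞ = 1/((9−1)·(8n)^8). The Euler-Maclaurin correction adds −f(8n)/2 = −1/(2·(8n)^9). Euler-Maclaurin then gives
  Σ_{k>8n} 1/k^9 = ∫_{8n}^∞ dx/x^9 − 1/(2·(8n)^9) + O(1/(8n)^10).
(Equivalently this is ζ(9) − Σ_{k≤8n} 1/k^9.)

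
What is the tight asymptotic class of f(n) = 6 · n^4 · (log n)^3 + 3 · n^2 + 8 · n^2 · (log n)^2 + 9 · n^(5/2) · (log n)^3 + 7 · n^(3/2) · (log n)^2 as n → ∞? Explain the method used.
f(n) ∈ Θ(n^4 · (log n)^3)

Compare the terms by growth order. For large n, n^a · (log n)^b dominates n^a' · (log n)^b' iff a > a', or (a = a' and b > b'). Ranking the 5 terms shows the dominant one is 6 · n^4 · (log n)^3. Hence f(n) ∈ Θ(n^4 · (log n)^3).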